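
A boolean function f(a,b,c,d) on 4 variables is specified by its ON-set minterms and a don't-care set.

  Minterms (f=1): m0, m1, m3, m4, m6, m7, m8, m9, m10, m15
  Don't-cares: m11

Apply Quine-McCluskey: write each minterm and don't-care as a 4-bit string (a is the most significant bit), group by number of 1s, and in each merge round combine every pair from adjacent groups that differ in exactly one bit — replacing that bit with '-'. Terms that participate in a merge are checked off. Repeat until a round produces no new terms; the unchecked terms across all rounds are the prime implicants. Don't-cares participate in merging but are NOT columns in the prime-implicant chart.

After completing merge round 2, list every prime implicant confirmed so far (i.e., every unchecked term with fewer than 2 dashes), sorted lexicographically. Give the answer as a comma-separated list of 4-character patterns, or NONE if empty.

Round 0: 0000✓ 0001✓ 0011✓ 0100✓ 0110✓ 0111✓ 1000✓ 1001✓ 1010✓ 1011✓ 1111✓
Round 1: -000✓ -001✓ -011✓ -111✓ 0-00 0-11✓ 00-1✓ 000-✓ 01-0 011- 1-11✓ 10-0✓ 10-1✓ 100-✓ 101-✓
Round 2: --11 -0-1 -00- 10--
PIs = {--11, -0-1, -00-, 0-00, 01-0, 011-, 10--}

0-00, 01-0, 011-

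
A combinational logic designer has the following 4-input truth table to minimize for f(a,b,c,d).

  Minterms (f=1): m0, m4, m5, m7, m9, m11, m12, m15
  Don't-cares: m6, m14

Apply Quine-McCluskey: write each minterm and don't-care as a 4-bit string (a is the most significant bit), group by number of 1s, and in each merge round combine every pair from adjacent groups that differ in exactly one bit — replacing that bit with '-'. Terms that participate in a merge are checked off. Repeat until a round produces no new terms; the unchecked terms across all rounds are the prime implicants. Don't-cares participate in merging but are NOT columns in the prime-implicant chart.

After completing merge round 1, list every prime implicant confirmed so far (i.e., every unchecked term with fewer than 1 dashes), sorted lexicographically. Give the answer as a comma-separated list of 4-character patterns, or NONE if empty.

NONE

size-2^0 implicants → 0000(✓)  0100(✓)  0101(✓)  0110(✓)  0111(✓)  1001(✓)  1011(✓)  1100(✓)  1110(✓)  1111(✓)
size-2^1 implicants → -100(✓)  -110(✓)  -111(✓)  0-00  01-0(✓)  01-1(✓)  010-(✓)  011-(✓)  1-11  10-1  11-0(✓)  111-(✓)
size-2^2 implicants → -1-0  -11-  01--
Unchecked terms (primes): -1-0, -11-, 0-00, 01--, 1-11, 10-1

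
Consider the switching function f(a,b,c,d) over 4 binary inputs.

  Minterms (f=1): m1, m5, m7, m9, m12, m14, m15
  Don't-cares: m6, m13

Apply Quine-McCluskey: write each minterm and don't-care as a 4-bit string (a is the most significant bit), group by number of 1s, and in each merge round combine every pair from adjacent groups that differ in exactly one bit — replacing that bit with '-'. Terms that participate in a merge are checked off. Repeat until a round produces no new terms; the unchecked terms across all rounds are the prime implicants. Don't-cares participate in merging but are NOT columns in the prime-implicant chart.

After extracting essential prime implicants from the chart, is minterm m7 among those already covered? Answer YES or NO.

NO

[col 0] 0001*, 0101*, 0110*, 0111*, 1001*, 1100*, 1101*, 1110*, 1111*
[col 1] -001*, -101*, -110*, -111*, 0-01*, 01-1*, 011-*, 1-01*, 11-0*, 11-1*, 110-*, 111-*
[col 2] --01, -1-1, -11-, 11--
Prime implicants: --01, -1-1, -11-, 11--
PI chart (minterm → PIs covering it):
  1 | --01  (sole → essential)
  5 | --01,-1-1
  7 | -1-1,-11-
  9 | --01  (sole → essential)
  12 | 11--  (sole → essential)
  14 | -11-,11--
  15 | -1-1,-11-,11--
Essential prime implicants: --01, 11--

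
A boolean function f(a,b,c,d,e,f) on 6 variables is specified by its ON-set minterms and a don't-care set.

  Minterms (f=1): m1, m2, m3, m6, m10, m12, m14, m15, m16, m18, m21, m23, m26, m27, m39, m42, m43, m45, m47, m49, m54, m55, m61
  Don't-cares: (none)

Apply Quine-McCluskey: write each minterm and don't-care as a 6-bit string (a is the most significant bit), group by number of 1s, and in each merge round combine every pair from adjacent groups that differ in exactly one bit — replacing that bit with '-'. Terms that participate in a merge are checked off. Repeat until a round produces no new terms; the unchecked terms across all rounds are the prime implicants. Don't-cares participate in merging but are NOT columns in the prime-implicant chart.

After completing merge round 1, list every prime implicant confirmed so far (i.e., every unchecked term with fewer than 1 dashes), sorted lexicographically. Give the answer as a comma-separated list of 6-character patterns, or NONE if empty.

110001

Round 0: 000001✓ 000010✓ 000011✓ 000110✓ 001010✓ 001100✓ 001110✓ 001111✓ 010000✓ 010010✓ 010101✓ 010111✓ 011010✓ 011011✓ 100111✓ 101010✓ 101011✓ 101101✓ 101111✓ 110001 110110✓ 110111✓ 111101✓
Round 1: -01010 -01111 -10111 0-0010✓ 0-1010✓ 00-010✓ 00-110✓ 000-10✓ 0000-1 00001- 001-10✓ 0011-0 00111- 01-010✓ 0100-0 0101-1 01101- 1-0111 1-1101 10-111 101-11 10101- 1011-1 11011-
Round 2: 0--010 00--10
PIs = {-01010, -01111, -10111, 0--010, 00--10, 0000-1, 00001-, 0011-0, 00111-, 0100-0, 0101-1, 01101-, 1-0111, 1-1101, 10-111, 101-11, 10101-, 1011-1, 110001, 11011-}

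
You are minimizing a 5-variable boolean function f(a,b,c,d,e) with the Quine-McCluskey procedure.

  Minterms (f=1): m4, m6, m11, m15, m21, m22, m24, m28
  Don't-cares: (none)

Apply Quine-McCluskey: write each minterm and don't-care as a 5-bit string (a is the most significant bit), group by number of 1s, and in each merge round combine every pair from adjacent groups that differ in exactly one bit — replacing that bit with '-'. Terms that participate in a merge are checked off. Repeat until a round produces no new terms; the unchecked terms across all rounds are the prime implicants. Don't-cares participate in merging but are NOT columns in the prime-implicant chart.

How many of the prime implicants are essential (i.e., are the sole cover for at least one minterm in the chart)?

5

Round 0: 00100✓ 00110✓ 01011✓ 01111✓ 10101 10110✓ 11000✓ 11100✓
Round 1: -0110 001-0 01-11 11-00
PIs = {-0110, 001-0, 01-11, 10101, 11-00}
Coverage chart:
  m4: 001-0 ←essential
  m6: -0110,001-0
  m11: 01-11 ←essential
  m15: 01-11 ←essential
  m21: 10101 ←essential
  m22: -0110 ←essential
  m24: 11-00 ←essential
  m28: 11-00 ←essential
Essential: -0110, 001-0, 01-11, 10101, 11-00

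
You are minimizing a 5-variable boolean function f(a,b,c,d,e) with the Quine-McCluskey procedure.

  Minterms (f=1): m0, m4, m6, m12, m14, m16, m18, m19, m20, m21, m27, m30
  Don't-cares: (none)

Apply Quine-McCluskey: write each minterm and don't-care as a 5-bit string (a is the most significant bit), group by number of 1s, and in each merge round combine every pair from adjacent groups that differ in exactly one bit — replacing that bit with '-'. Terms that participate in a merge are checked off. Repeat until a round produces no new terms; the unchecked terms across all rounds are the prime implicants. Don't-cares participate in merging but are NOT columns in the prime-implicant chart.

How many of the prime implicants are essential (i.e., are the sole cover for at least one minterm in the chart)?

5

Round 0: 00000✓ 00100✓ 00110✓ 01100✓ 01110✓ 10000✓ 10010✓ 10011✓ 10100✓ 10101✓ 11011✓ 11110✓
Round 1: -0000✓ -0100✓ -1110 0-100✓ 0-110✓ 00-00✓ 001-0✓ 011-0✓ 1-011 10-00✓ 100-0 1001- 1010-
Round 2: -0-00 0-1-0
PIs = {-0-00, -1110, 0-1-0, 1-011, 100-0, 1001-, 1010-}
Coverage chart:
  m0: -0-00 ←essential
  m4: -0-00,0-1-0
  m6: 0-1-0 ←essential
  m12: 0-1-0 ←essential
  m14: -1110,0-1-0
  m16: -0-00,100-0
  m18: 100-0,1001-
  m19: 1-011,1001-
  m20: -0-00,1010-
  m21: 1010- ←essential
  m27: 1-011 ←essential
  m30: -1110 ←essential
Essential: -0-00, -1110, 0-1-0, 1-011, 1010-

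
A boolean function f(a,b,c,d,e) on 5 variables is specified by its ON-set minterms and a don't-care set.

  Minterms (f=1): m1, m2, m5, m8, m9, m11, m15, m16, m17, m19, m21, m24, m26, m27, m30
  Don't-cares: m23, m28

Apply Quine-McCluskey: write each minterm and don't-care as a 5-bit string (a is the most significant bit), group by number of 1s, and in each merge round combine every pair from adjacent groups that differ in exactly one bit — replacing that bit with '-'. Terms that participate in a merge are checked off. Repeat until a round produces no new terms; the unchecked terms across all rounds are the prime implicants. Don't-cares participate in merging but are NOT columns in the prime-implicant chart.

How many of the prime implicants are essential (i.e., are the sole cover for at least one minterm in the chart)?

Round 0: 00001✓ 00010 00101✓ 01000✓ 01001✓ 01011✓ 01111✓ 10000✓ 10001✓ 10011✓ 10101✓ 10111✓ 11000✓ 11010✓ 11011✓ 11100✓ 11110✓
Round 1: -0001✓ -0101✓ -1000 -1011 0-001 00-01✓ 01-11 010-1 0100- 1-000 1-011 10-01✓ 10-11✓ 100-1✓ 1000- 101-1✓ 11-00✓ 11-10✓ 110-0✓ 1101- 111-0✓
Round 2: -0-01 10--1 11--0
PIs = {-0-01, -1000, -1011, 0-001, 00010, 01-11, 010-1, 0100-, 1-000, 1-011, 10--1, 1000-, 11--0, 1101-}
Coverage chart:
  m1: -0-01,0-001
  m2: 00010 ←essential
  m5: -0-01 ←essential
  m8: -1000,0100-
  m9: 0-001,010-1,0100-
  m11: -1011,01-11,010-1
  m15: 01-11 ←essential
  m16: 1-000,1000-
  m17: -0-01,10--1,1000-
  m19: 1-011,10--1
  m21: -0-01,10--1
  m24: -1000,1-000,11--0
  m26: 11--0,1101-
  m27: -1011,1-011,1101-
  m30: 11--0 ←essential
Essential: -0-01, 00010, 01-11, 11--0

4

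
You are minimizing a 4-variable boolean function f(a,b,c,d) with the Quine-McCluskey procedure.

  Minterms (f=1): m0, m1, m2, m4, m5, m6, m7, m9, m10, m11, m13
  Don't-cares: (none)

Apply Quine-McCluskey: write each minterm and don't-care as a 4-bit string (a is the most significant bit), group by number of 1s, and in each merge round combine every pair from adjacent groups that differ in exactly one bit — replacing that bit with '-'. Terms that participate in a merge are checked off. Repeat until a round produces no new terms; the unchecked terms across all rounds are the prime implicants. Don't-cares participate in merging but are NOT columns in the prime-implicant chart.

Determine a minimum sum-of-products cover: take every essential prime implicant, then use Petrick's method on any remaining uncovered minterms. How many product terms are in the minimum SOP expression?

Round 0: 0000✓ 0001✓ 0010✓ 0100✓ 0101✓ 0110✓ 0111✓ 1001✓ 1010✓ 1011✓ 1101✓
Round 1: -001✓ -010 -101✓ 0-00✓ 0-01✓ 0-10✓ 00-0✓ 000-✓ 01-0✓ 01-1✓ 010-✓ 011-✓ 1-01✓ 10-1 101-
Round 2: --01 0--0 0-0- 01--
PIs = {--01, -010, 0--0, 0-0-, 01--, 10-1, 101-}
Coverage chart:
  m0: 0--0,0-0-
  m1: --01,0-0-
  m2: -010,0--0
  m4: 0--0,0-0-,01--
  m5: --01,0-0-,01--
  m6: 0--0,01--
  m7: 01-- ←essential
  m9: --01,10-1
  m10: -010,101-
  m11: 10-1,101-
  m13: --01 ←essential
Essential: --01, 01--
Petrick residual → 0--0, 101-
Min cover (4 terms): c'd + a'd' + a'b + ab'c

4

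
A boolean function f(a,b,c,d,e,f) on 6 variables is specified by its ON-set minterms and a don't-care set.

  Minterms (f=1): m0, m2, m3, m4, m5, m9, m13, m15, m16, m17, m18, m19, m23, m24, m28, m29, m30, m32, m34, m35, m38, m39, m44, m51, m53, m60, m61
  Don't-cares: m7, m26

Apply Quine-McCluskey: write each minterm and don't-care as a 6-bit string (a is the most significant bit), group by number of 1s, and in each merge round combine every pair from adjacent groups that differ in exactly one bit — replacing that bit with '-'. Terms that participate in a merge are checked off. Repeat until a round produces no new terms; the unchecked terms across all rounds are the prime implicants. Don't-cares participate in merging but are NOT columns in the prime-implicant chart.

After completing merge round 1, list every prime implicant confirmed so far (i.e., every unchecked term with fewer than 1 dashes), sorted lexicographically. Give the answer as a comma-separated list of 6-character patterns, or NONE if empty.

NONE

size-2^0 implicants → 000000(✓)  000010(✓)  000011(✓)  000100(✓)  000101(✓)  000111(✓)  001001(✓)  001101(✓)  001111(✓)  010000(✓)  010001(✓)  010010(✓)  010011(✓)  010111(✓)  011000(✓)  011010(✓)  011100(✓)  011101(✓)  011110(✓)  100000(✓)  100010(✓)  100011(✓)  100110(✓)  100111(✓)  101100(✓)  110011(✓)  110101(✓)  111100(✓)  111101(✓)
size-2^1 implicants → -00000(✓)  -00010(✓)  -00011(✓)  -00111(✓)  -10011(✓)  -11100(✓)  -11101(✓)  0-0000(✓)  0-0010(✓)  0-0011(✓)  0-0111(✓)  0-1101  00-101(✓)  00-111(✓)  000-00  000-11(✓)  0000-0(✓)  00001-(✓)  0001-1(✓)  00010-  001-01  0011-1(✓)  01-000(✓)  01-010(✓)  010-11(✓)  0100-0(✓)  0100-1(✓)  01000-(✓)  01001-(✓)  011-00(✓)  011-10(✓)  0110-0(✓)  0111-0(✓)  01110-(✓)  1-0011(✓)  1-1100  100-10(✓)  100-11(✓)  1000-0(✓)  10001-(✓)  10011-(✓)  11-101  11110-(✓)
size-2^2 implicants → --0011  -00-11  -000-0  -0001-  -1110-  0-0-11  0-00-0  0-001-  00-1-1  01-0-0  0100--  011--0  100-1-
Unchecked terms (primes): --0011, -00-11, -000-0, -0001-, -1110-, 0-0-11, 0-00-0, 0-001-, 0-1101, 00-1-1, 000-00, 00010-, 001-01, 01-0-0, 0100--, 011--0, 1-1100, 100-1-, 11-101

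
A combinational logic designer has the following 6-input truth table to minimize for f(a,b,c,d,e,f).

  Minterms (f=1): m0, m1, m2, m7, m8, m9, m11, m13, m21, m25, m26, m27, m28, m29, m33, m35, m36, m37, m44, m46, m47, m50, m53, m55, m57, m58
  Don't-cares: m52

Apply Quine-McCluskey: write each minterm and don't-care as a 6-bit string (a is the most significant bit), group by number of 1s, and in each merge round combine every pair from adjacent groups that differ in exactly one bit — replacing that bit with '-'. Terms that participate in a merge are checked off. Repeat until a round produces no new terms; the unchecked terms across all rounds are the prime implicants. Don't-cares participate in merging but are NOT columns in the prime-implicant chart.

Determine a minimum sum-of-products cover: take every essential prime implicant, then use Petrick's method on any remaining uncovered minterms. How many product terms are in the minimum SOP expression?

15

[col 0] 000000*, 000001*, 000010*, 000111, 001000*, 001001*, 001011*, 001101*, 010101*, 011001*, 011010*, 011011*, 011100*, 011101*, 100001*, 100011*, 100100*, 100101*, 101100*, 101110*, 101111*, 110010*, 110100*, 110101*, 110111*, 111001*, 111010*
[col 1] -00001, -10101, -11001, -11010, 0-1001*, 0-1011*, 0-1101*, 00-000*, 00-001*, 0000-0, 00000-*, 001-01*, 0010-1*, 00100-*, 01-101, 011-01*, 0110-1*, 01101-, 01110-, 1-0100*, 1-0101*, 10-100, 100-01, 1000-1, 10010-*, 1011-0, 10111-, 11-010, 1101-1, 11010-*
[col 2] 0-1-01, 0-10-1, 00-00-, 1-010-
Prime implicants: -00001, -10101, -11001, -11010, 0-1-01, 0-10-1, 00-00-, 0000-0, 000111, 01-101, 01101-, 01110-, 1-010-, 10-100, 100-01, 1000-1, 1011-0, 10111-, 11-010, 1101-1
PI chart (minterm → PIs covering it):
  0 | 00-00-,0000-0
  1 | -00001,00-00-
  2 | 0000-0  (sole → essential)
  7 | 000111  (sole → essential)
  8 | 00-00-  (sole → essential)
  9 | 0-1-01,0-10-1,00-00-
  11 | 0-10-1  (sole → essential)
  13 | 0-1-01  (sole → essential)
  21 | -10101,01-101
  25 | -11001,0-1-01,0-10-1
  26 | -11010,01101-
  27 | 0-10-1,01101-
  28 | 01110-  (sole → essential)
  29 | 0-1-01,01-101,01110-
  33 | -00001,100-01,1000-1
  35 | 1000-1  (sole → essential)
  36 | 1-010-,10-100
  37 | 1-010-,100-01
  44 | 10-100,1011-0
  46 | 1011-0,10111-
  47 | 10111-  (sole → essential)
  50 | 11-010  (sole → essential)
  53 | -10101,1-010-,1101-1
  55 | 1101-1  (sole → essential)
  57 | -11001  (sole → essential)
  58 | -11010,11-010
Essential prime implicants: -11001, 0-1-01, 0-10-1, 00-00-, 0000-0, 000111, 01110-, 1000-1, 10111-, 11-010, 1101-1
Petrick residual → -10101, -11010, 1-010-, 10-100
Minimum SOP uses 15 PIs: bc'de'f + bcd'e'f + bcd'ef' + a'ce'f + a'cd'f + a'b'd'e' + a'b'c'd'f' + a'b'c'def + a'bcde' + ac'de' + ab'de'f' + ab'c'd'f + ab'cde + abd'ef' + abc'df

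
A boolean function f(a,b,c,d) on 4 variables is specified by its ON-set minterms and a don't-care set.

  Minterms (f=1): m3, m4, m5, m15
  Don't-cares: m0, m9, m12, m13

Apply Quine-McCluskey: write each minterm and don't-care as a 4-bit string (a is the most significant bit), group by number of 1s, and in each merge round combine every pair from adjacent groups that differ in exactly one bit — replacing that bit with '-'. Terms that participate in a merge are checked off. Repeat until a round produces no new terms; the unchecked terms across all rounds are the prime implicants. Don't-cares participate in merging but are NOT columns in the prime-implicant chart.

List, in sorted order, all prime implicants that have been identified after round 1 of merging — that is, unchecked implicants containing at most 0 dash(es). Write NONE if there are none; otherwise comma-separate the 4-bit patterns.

0011

[col 0] 0000*, 0011, 0100*, 0101*, 1001*, 1100*, 1101*, 1111*
[col 1] -100*, -101*, 0-00, 010-*, 1-01, 11-1, 110-*
[col 2] -10-
Prime implicants: -10-, 0-00, 0011, 1-01, 11-1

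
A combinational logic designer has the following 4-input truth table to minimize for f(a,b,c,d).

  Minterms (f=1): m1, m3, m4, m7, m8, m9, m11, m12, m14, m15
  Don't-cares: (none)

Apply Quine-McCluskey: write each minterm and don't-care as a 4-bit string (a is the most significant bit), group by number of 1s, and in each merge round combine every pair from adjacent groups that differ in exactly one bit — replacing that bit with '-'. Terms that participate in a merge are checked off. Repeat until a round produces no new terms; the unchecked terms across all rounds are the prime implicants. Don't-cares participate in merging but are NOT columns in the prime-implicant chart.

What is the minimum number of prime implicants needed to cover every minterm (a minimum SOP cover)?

Round 0: 0001✓ 0011✓ 0100✓ 0111✓ 1000✓ 1001✓ 1011✓ 1100✓ 1110✓ 1111✓
Round 1: -001✓ -011✓ -100 -111✓ 0-11✓ 00-1✓ 1-00 1-11✓ 10-1✓ 100- 11-0 111-
Round 2: --11 -0-1
PIs = {--11, -0-1, -100, 1-00, 100-, 11-0, 111-}
Coverage chart:
  m1: -0-1 ←essential
  m3: --11,-0-1
  m4: -100 ←essential
  m7: --11 ←essential
  m8: 1-00,100-
  m9: -0-1,100-
  m11: --11,-0-1
  m12: -100,1-00,11-0
  m14: 11-0,111-
  m15: --11,111-
Essential: --11, -0-1, -100
Petrick residual → 1-00, 11-0
Min cover (5 terms): cd + b'd + bc'd' + ac'd' + abd'

5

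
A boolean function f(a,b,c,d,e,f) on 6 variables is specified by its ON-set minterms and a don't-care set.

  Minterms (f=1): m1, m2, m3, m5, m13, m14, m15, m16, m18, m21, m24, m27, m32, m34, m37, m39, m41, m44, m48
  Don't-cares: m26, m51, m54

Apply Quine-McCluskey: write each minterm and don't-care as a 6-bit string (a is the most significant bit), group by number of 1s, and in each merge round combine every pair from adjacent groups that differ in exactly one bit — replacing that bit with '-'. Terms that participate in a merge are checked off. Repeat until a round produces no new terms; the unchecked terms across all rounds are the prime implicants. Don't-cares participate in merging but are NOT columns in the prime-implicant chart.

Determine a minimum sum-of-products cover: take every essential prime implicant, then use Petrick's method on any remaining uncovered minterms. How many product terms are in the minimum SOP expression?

11

[col 0] 000001*, 000010*, 000011*, 000101*, 001101*, 001110*, 001111*, 010000*, 010010*, 010101*, 011000*, 011010*, 011011*, 100000*, 100010*, 100101*, 100111*, 101001, 101100, 110000*, 110011, 110110
[col 1] -00010, -00101, -10000, 0-0010, 0-0101, 00-101, 000-01, 0000-1, 00001-, 0011-1, 00111-, 01-000*, 01-010*, 0100-0*, 0110-0*, 01101-, 1-0000, 1000-0, 1001-1
[col 2] 01-0-0
Prime implicants: -00010, -00101, -10000, 0-0010, 0-0101, 00-101, 000-01, 0000-1, 00001-, 0011-1, 00111-, 01-0-0, 01101-, 1-0000, 1000-0, 1001-1, 101001, 101100, 110011, 110110
PI chart (minterm → PIs covering it):
  1 | 000-01,0000-1
  2 | -00010,0-0010,00001-
  3 | 0000-1,00001-
  5 | -00101,0-0101,00-101,000-01
  13 | 00-101,0011-1
  14 | 00111-  (sole → essential)
  15 | 0011-1,00111-
  16 | -10000,01-0-0
  18 | 0-0010,01-0-0
  21 | 0-0101  (sole → essential)
  24 | 01-0-0  (sole → essential)
  27 | 01101-  (sole → essential)
  32 | 1-0000,1000-0
  34 | -00010,1000-0
  37 | -00101,1001-1
  39 | 1001-1  (sole → essential)
  41 | 101001  (sole → essential)
  44 | 101100  (sole → essential)
  48 | -10000,1-0000
Essential prime implicants: 0-0101, 00111-, 01-0-0, 01101-, 1001-1, 101001, 101100
Petrick residual → -00010, 00-101, 0000-1, 1-0000
Minimum SOP uses 11 PIs: b'c'd'ef' + a'c'de'f + a'b'de'f + a'b'c'd'f + a'b'cde + a'bd'f' + a'bcd'e + ac'd'e'f' + ab'c'df + ab'cd'e'f + ab'cde'f'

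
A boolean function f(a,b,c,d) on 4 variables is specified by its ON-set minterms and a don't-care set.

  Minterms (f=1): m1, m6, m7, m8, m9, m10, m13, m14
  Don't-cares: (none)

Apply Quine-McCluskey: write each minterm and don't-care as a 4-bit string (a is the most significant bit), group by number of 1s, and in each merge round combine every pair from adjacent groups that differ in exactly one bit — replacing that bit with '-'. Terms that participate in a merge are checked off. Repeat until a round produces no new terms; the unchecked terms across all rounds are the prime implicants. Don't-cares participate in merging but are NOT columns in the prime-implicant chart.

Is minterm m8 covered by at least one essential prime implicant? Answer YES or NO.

size-2^0 implicants → 0001(✓)  0110(✓)  0111(✓)  1000(✓)  1001(✓)  1010(✓)  1101(✓)  1110(✓)
size-2^1 implicants → -001  -110  011-  1-01  1-10  10-0  100-
Unchecked terms (primes): -001, -110, 011-, 1-01, 1-10, 10-0, 100-
Minterm coverage:
  m1 ⊆ -001 [E]
  m6 ⊆ -110,011-
  m7 ⊆ 011- [E]
  m8 ⊆ 10-0,100-
  m9 ⊆ -001,1-01,100-
  m10 ⊆ 1-10,10-0
  m13 ⊆ 1-01 [E]
  m14 ⊆ -110,1-10
E = {-001, 011-, 1-01}

NO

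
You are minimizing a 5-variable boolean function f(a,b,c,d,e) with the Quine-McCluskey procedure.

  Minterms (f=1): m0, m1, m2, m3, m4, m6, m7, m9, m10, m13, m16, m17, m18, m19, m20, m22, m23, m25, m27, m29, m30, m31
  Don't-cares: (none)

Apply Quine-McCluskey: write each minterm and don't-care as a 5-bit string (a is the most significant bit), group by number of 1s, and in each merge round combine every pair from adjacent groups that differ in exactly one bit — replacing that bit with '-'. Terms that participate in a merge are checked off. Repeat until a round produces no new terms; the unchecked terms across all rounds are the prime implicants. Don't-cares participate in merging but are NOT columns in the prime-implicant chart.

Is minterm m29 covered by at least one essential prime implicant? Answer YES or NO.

[col 0] 00000*, 00001*, 00010*, 00011*, 00100*, 00110*, 00111*, 01001*, 01010*, 01101*, 10000*, 10001*, 10010*, 10011*, 10100*, 10110*, 10111*, 11001*, 11011*, 11101*, 11110*, 11111*
[col 1] -0000*, -0001*, -0010*, -0011*, -0100*, -0110*, -0111*, -1001*, -1101*, 0-001*, 0-010, 00-00*, 00-10*, 00-11*, 000-0*, 000-1*, 0000-*, 0001-*, 001-0*, 0011-*, 01-01*, 1-001*, 1-011*, 1-110*, 1-111*, 10-00*, 10-10*, 10-11*, 100-0*, 100-1*, 1000-*, 1001-*, 101-0*, 1011-*, 11-01*, 11-11*, 110-1*, 111-1*, 1111-*
[col 2] --001, -0-00*, -0-10*, -0-11*, -00-0*, -00-1*, -000-*, -001-*, -01-0*, -011-*, -1-01, 00--0*, 00-1-*, 000--*, 1--11, 1-0-1, 1-11-, 10--0*, 10-1-*, 100--*, 11--1
[col 3] -0--0, -0-1-, -00--
Prime implicants: --001, -0--0, -0-1-, -00--, -1-01, 0-010, 1--11, 1-0-1, 1-11-, 11--1
PI chart (minterm → PIs covering it):
  0 | -0--0,-00--
  1 | --001,-00--
  2 | -0--0,-0-1-,-00--,0-010
  3 | -0-1-,-00--
  4 | -0--0  (sole → essential)
  6 | -0--0,-0-1-
  7 | -0-1-  (sole → essential)
  9 | --001,-1-01
  10 | 0-010  (sole → essential)
  13 | -1-01  (sole → essential)
  16 | -0--0,-00--
  17 | --001,-00--,1-0-1
  18 | -0--0,-0-1-,-00--
  19 | -0-1-,-00--,1--11,1-0-1
  20 | -0--0  (sole → essential)
  22 | -0--0,-0-1-,1-11-
  23 | -0-1-,1--11,1-11-
  25 | --001,-1-01,1-0-1,11--1
  27 | 1--11,1-0-1,11--1
  29 | -1-01,11--1
  30 | 1-11-  (sole → essential)
  31 | 1--11,1-11-,11--1
Essential prime implicants: -0--0, -0-1-, -1-01, 0-010, 1-11-

YES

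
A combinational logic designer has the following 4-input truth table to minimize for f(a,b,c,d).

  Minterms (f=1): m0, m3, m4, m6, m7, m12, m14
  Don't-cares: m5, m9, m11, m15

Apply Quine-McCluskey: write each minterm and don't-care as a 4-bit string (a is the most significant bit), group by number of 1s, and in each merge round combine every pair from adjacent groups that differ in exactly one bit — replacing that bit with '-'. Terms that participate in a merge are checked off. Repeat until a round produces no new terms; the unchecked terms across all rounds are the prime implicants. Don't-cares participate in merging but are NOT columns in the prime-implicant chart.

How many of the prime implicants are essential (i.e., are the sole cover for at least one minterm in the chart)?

3

[col 0] 0000*, 0011*, 0100*, 0101*, 0110*, 0111*, 1001*, 1011*, 1100*, 1110*, 1111*
[col 1] -011*, -100*, -110*, -111*, 0-00, 0-11*, 01-0*, 01-1*, 010-*, 011-*, 1-11*, 10-1, 11-0*, 111-*
[col 2] --11, -1-0, -11-, 01--
Prime implicants: --11, -1-0, -11-, 0-00, 01--, 10-1
PI chart (minterm → PIs covering it):
  0 | 0-00  (sole → essential)
  3 | --11  (sole → essential)
  4 | -1-0,0-00,01--
  6 | -1-0,-11-,01--
  7 | --11,-11-,01--
  12 | -1-0  (sole → essential)
  14 | -1-0,-11-
Essential prime implicants: --11, -1-0, 0-00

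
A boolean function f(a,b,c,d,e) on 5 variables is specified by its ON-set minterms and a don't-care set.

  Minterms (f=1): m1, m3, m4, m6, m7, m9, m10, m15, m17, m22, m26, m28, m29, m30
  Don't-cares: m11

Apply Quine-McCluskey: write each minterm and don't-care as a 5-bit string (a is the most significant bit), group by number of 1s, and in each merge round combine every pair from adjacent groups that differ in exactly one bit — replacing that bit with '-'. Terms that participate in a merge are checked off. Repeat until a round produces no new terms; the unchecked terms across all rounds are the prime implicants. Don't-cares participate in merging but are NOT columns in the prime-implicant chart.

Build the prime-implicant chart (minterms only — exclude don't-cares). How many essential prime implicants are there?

[col 0] 00001*, 00011*, 00100*, 00110*, 00111*, 01001*, 01010*, 01011*, 01111*, 10001*, 10110*, 11010*, 11100*, 11101*, 11110*
[col 1] -0001, -0110, -1010, 0-001*, 0-011*, 0-111*, 00-11*, 000-1*, 001-0, 0011-, 01-11*, 010-1*, 0101-, 1-110, 11-10, 111-0, 1110-
[col 2] 0--11, 0-0-1
Prime implicants: -0001, -0110, -1010, 0--11, 0-0-1, 001-0, 0011-, 0101-, 1-110, 11-10, 111-0, 1110-
PI chart (minterm → PIs covering it):
  1 | -0001,0-0-1
  3 | 0--11,0-0-1
  4 | 001-0  (sole → essential)
  6 | -0110,001-0,0011-
  7 | 0--11,0011-
  9 | 0-0-1  (sole → essential)
  10 | -1010,0101-
  15 | 0--11  (sole → essential)
  17 | -0001  (sole → essential)
  22 | -0110,1-110
  26 | -1010,11-10
  28 | 111-0,1110-
  29 | 1110-  (sole → essential)
  30 | 1-110,11-10,111-0
Essential prime implicants: -0001, 0--11, 0-0-1, 001-0, 1110-

5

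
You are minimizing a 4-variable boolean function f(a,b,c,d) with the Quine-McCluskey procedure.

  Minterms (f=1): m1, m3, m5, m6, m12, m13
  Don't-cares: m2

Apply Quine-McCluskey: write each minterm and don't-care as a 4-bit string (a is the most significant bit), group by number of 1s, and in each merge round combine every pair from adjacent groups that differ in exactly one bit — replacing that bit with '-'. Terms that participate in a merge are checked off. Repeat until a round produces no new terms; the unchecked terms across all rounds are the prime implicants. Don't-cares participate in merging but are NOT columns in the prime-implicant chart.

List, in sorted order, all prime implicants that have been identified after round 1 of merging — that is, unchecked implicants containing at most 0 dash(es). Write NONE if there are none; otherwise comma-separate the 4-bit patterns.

[col 0] 0001*, 0010*, 0011*, 0101*, 0110*, 1100*, 1101*
[col 1] -101, 0-01, 0-10, 00-1, 001-, 110-
Prime implicants: -101, 0-01, 0-10, 00-1, 001-, 110-

NONE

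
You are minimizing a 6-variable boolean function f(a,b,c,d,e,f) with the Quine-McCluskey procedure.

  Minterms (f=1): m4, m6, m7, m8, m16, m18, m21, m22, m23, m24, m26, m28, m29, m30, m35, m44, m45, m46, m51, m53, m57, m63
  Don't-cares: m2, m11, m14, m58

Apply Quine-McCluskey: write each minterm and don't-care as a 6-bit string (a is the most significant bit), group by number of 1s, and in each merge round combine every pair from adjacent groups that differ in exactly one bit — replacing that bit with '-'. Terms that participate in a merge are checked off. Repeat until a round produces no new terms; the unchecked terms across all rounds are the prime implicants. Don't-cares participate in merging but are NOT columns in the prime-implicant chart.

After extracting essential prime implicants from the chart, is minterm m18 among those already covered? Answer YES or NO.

YES

size-2^0 implicants → 000010(✓)  000100(✓)  000110(✓)  000111(✓)  001000(✓)  001011  001110(✓)  010000(✓)  010010(✓)  010101(✓)  010110(✓)  010111(✓)  011000(✓)  011010(✓)  011100(✓)  011101(✓)  011110(✓)  100011(✓)  101100(✓)  101101(✓)  101110(✓)  110011(✓)  110101(✓)  111001  111010(✓)  111111
size-2^1 implicants → -01110  -10101  -11010  0-0010(✓)  0-0110(✓)  0-0111(✓)  0-1000  0-1110(✓)  00-110(✓)  000-10(✓)  0001-0  00011-(✓)  01-000(✓)  01-010(✓)  01-101  01-110(✓)  010-10(✓)  0100-0(✓)  0101-1  01011-(✓)  011-00(✓)  011-10(✓)  0110-0(✓)  0111-0(✓)  01110-  1-0011  1011-0  10110-
size-2^2 implicants → 0--110  0-0-10  0-011-  01--10  01-0-0  011--0
Unchecked terms (primes): -01110, -10101, -11010, 0--110, 0-0-10, 0-011-, 0-1000, 0001-0, 001011, 01--10, 01-0-0, 01-101, 0101-1, 011--0, 01110-, 1-0011, 1011-0, 10110-, 111001, 111111
Minterm coverage:
  m4 ⊆ 0001-0 [E]
  m6 ⊆ 0--110,0-0-10,0-011-,0001-0
  m7 ⊆ 0-011- [E]
  m8 ⊆ 0-1000 [E]
  m16 ⊆ 01-0-0 [E]
  m18 ⊆ 0-0-10,01--10,01-0-0
  m21 ⊆ -10101,01-101,0101-1
  m22 ⊆ 0--110,0-0-10,0-011-,01--10
  m23 ⊆ 0-011-,0101-1
  m24 ⊆ 0-1000,01-0-0,011--0
  m26 ⊆ -11010,01--10,01-0-0,011--0
  m28 ⊆ 011--0,01110-
  m29 ⊆ 01-101,01110-
  m30 ⊆ 0--110,01--10,011--0
  m35 ⊆ 1-0011 [E]
  m44 ⊆ 1011-0,10110-
  m45 ⊆ 10110- [E]
  m46 ⊆ -01110,1011-0
  m51 ⊆ 1-0011 [E]
  m53 ⊆ -10101 [E]
  m57 ⊆ 111001 [E]
  m63 ⊆ 111111 [E]
E = {-10101, 0-011-, 0-1000, 0001-0, 01-0-0, 1-0011, 10110-, 111001, 111111}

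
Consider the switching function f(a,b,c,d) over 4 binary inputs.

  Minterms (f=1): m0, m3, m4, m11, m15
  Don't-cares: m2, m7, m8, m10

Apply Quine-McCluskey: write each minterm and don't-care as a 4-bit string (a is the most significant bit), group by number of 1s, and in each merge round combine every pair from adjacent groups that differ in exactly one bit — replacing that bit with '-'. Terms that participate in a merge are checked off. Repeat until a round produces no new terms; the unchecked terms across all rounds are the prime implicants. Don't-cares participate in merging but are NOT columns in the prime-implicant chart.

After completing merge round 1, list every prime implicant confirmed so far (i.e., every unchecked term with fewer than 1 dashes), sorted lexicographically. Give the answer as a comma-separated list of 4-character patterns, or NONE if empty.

NONE

Round 0: 0000✓ 0010✓ 0011✓ 0100✓ 0111✓ 1000✓ 1010✓ 1011✓ 1111✓
Round 1: -000✓ -010✓ -011✓ -111✓ 0-00 0-11✓ 00-0✓ 001-✓ 1-11✓ 10-0✓ 101-✓
Round 2: --11 -0-0 -01-
PIs = {--11, -0-0, -01-, 0-00}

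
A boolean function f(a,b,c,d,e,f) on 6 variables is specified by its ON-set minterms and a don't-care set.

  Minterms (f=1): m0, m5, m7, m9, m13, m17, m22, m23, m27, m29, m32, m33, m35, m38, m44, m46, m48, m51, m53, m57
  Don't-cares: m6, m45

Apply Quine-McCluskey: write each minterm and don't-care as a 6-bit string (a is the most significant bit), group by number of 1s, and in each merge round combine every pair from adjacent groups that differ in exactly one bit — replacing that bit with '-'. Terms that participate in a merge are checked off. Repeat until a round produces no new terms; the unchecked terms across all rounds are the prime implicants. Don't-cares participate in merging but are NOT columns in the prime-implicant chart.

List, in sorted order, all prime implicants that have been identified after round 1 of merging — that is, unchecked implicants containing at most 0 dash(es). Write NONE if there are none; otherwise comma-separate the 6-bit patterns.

Round 0: 000000✓ 000101✓ 000110✓ 000111✓ 001001✓ 001101✓ 010001 010110✓ 010111✓ 011011 011101✓ 100000✓ 100001✓ 100011✓ 100110✓ 101100✓ 101101✓ 101110✓ 110000✓ 110011✓ 110101 111001
Round 1: -00000 -00110 -01101 0-0110✓ 0-0111✓ 0-1101 00-101 0001-1 00011-✓ 001-01 01011-✓ 1-0000 1-0011 10-110 1000-1 10000- 1011-0 10110-
Round 2: 0-011-
PIs = {-00000, -00110, -01101, 0-011-, 0-1101, 00-101, 0001-1, 001-01, 010001, 011011, 1-0000, 1-0011, 10-110, 1000-1, 10000-, 1011-0, 10110-, 110101, 111001}

010001, 011011, 110101, 111001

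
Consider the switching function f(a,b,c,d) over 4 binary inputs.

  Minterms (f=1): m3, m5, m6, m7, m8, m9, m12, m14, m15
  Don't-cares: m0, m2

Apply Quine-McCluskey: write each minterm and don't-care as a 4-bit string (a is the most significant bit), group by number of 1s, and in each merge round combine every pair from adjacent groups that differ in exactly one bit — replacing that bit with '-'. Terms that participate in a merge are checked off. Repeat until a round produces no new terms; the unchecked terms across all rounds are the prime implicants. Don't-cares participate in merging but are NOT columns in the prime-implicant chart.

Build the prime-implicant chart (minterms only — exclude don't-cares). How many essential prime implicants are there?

4

Round 0: 0000✓ 0010✓ 0011✓ 0101✓ 0110✓ 0111✓ 1000✓ 1001✓ 1100✓ 1110✓ 1111✓
Round 1: -000 -110✓ -111✓ 0-10✓ 0-11✓ 00-0 001-✓ 01-1 011-✓ 1-00 100- 11-0 111-✓
Round 2: -11- 0-1-
PIs = {-000, -11-, 0-1-, 00-0, 01-1, 1-00, 100-, 11-0}
Coverage chart:
  m3: 0-1- ←essential
  m5: 01-1 ←essential
  m6: -11-,0-1-
  m7: -11-,0-1-,01-1
  m8: -000,1-00,100-
  m9: 100- ←essential
  m12: 1-00,11-0
  m14: -11-,11-0
  m15: -11- ←essential
Essential: -11-, 0-1-, 01-1, 100-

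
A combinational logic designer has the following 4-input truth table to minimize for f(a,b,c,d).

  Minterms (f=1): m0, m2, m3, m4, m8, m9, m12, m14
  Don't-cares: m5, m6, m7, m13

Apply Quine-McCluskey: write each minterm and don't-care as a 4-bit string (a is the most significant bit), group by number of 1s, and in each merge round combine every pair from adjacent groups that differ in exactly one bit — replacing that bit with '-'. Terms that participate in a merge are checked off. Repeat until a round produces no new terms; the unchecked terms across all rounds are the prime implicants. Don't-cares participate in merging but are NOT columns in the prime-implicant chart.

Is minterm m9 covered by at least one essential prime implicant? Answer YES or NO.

size-2^0 implicants → 0000(✓)  0010(✓)  0011(✓)  0100(✓)  0101(✓)  0110(✓)  0111(✓)  1000(✓)  1001(✓)  1100(✓)  1101(✓)  1110(✓)
size-2^1 implicants → -000(✓)  -100(✓)  -101(✓)  -110(✓)  0-00(✓)  0-10(✓)  0-11(✓)  00-0(✓)  001-(✓)  01-0(✓)  01-1(✓)  010-(✓)  011-(✓)  1-00(✓)  1-01(✓)  100-(✓)  11-0(✓)  110-(✓)
size-2^2 implicants → --00  -1-0  -10-  0--0  0-1-  01--  1-0-
Unchecked terms (primes): --00, -1-0, -10-, 0--0, 0-1-, 01--, 1-0-
Minterm coverage:
  m0 ⊆ --00,0--0
  m2 ⊆ 0--0,0-1-
  m3 ⊆ 0-1- [E]
  m4 ⊆ --00,-1-0,-10-,0--0,01--
  m8 ⊆ --00,1-0-
  m9 ⊆ 1-0- [E]
  m12 ⊆ --00,-1-0,-10-,1-0-
  m14 ⊆ -1-0 [E]
E = {-1-0, 0-1-, 1-0-}

YES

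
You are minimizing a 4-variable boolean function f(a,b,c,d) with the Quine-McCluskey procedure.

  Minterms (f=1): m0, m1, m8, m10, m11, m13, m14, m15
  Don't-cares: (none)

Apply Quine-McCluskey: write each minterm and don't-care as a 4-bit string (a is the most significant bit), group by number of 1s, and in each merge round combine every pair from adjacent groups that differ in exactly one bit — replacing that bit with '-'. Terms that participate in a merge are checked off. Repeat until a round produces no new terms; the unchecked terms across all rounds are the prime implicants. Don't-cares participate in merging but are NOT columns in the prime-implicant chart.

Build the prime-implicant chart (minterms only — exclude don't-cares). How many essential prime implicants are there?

[col 0] 0000*, 0001*, 1000*, 1010*, 1011*, 1101*, 1110*, 1111*
[col 1] -000, 000-, 1-10*, 1-11*, 10-0, 101-*, 11-1, 111-*
[col 2] 1-1-
Prime implicants: -000, 000-, 1-1-, 10-0, 11-1
PI chart (minterm → PIs covering it):
  0 | -000,000-
  1 | 000-  (sole → essential)
  8 | -000,10-0
  10 | 1-1-,10-0
  11 | 1-1-  (sole → essential)
  13 | 11-1  (sole → essential)
  14 | 1-1-  (sole → essential)
  15 | 1-1-,11-1
Essential prime implicants: 000-, 1-1-, 11-1

3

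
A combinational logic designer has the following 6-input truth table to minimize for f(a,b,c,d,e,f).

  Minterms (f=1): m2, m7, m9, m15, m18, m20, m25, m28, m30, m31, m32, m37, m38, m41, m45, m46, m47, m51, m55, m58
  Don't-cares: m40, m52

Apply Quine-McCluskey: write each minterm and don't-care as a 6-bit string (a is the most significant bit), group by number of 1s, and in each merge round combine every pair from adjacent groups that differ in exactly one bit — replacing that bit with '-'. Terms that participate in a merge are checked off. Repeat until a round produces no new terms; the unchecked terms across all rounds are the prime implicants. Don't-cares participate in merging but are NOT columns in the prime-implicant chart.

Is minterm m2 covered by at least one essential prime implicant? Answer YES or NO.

[col 0] 000010*, 000111*, 001001*, 001111*, 010010*, 010100*, 011001*, 011100*, 011110*, 011111*, 100000*, 100101*, 100110*, 101000*, 101001*, 101101*, 101110*, 101111*, 110011*, 110100*, 110111*, 111010
[col 1] -01001, -01111, -10100, 0-0010, 0-1001, 0-1111, 00-111, 01-100, 0111-0, 01111-, 10-000, 10-101, 10-110, 101-01, 10100-, 1011-1, 10111-, 110-11
Prime implicants: -01001, -01111, -10100, 0-0010, 0-1001, 0-1111, 00-111, 01-100, 0111-0, 01111-, 10-000, 10-101, 10-110, 101-01, 10100-, 1011-1, 10111-, 110-11, 111010
PI chart (minterm → PIs covering it):
  2 | 0-0010  (sole → essential)
  7 | 00-111  (sole → essential)
  9 | -01001,0-1001
  15 | -01111,0-1111,00-111
  18 | 0-0010  (sole → essential)
  20 | -10100,01-100
  25 | 0-1001  (sole → essential)
  28 | 01-100,0111-0
  30 | 0111-0,01111-
  31 | 0-1111,01111-
  32 | 10-000  (sole → essential)
  37 | 10-101  (sole → essential)
  38 | 10-110  (sole → essential)
  41 | -01001,101-01,10100-
  45 | 10-101,101-01,1011-1
  46 | 10-110,10111-
  47 | -01111,1011-1,10111-
  51 | 110-11  (sole → essential)
  55 | 110-11  (sole → essential)
  58 | 111010  (sole → essential)
Essential prime implicants: 0-0010, 0-1001, 00-111, 10-000, 10-101, 10-110, 110-11, 111010

YES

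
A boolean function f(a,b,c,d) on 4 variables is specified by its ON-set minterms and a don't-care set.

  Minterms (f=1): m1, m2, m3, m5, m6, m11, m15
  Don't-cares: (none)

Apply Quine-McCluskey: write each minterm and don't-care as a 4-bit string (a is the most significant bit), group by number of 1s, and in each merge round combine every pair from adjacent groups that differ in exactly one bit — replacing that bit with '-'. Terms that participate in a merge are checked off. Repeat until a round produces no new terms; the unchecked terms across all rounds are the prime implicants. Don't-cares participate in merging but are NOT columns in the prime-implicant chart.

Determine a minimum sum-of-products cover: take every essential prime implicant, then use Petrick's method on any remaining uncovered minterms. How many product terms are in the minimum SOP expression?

4

Round 0: 0001✓ 0010✓ 0011✓ 0101✓ 0110✓ 1011✓ 1111✓
Round 1: -011 0-01 0-10 00-1 001- 1-11
PIs = {-011, 0-01, 0-10, 00-1, 001-, 1-11}
Coverage chart:
  m1: 0-01,00-1
  m2: 0-10,001-
  m3: -011,00-1,001-
  m5: 0-01 ←essential
  m6: 0-10 ←essential
  m11: -011,1-11
  m15: 1-11 ←essential
Essential: 0-01, 0-10, 1-11
Petrick residual → -011
Min cover (4 terms): b'cd + a'c'd + a'cd' + acd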